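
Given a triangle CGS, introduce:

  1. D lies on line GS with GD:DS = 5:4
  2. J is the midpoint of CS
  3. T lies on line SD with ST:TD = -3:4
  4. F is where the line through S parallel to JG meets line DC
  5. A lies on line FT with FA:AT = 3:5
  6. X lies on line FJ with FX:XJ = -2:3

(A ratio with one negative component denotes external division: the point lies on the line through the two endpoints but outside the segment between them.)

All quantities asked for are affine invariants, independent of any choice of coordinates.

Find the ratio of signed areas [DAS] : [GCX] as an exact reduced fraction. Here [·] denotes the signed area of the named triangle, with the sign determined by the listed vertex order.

[DAS]:[GCX] = -5/72

Work in coordinates with C = (0, 0), G = (1, 0), S = (0, 1).
1. D lies on line GS with GD:DS = 5:4 ⇒ D = (4/9, 5/9)
2. J is the midpoint of CS ⇒ J = (0, 1/2)
3. T lies on line SD with ST:TD = -3:4 ⇒ T = (-4/3, 7/3)
4. F is where the line through S parallel to JG meets line DC ⇒ F = (4/7, 5/7)
5. A lies on line FT with FA:AT = 3:5 ⇒ A = (-1/7, 37/28)
6. X lies on line FJ with FX:XJ = -2:3 ⇒ X = (12/7, 8/7)
2·[DAS] = 5/63, 2·[GCX] = -8/7
[DAS]:[GCX] = 5/63:-8/7 = -5/72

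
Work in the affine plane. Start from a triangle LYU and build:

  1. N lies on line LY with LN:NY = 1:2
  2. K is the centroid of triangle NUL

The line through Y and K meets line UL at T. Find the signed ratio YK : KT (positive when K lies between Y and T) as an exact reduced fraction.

Set L = (0, 0), Y = (1, 0), U = (0, 1); any affine frame gives the same invariant.
1. N lies on line LY with LN:NY = 1:2 ⇒ N = (1/3, 0)
2. K is the centroid of triangle NUL ⇒ K = (1/9, 1/3)
line YK meets UL at T = (0, 3/8)
K = Y + t·(T−Y) with t = 8/9, so YK:KT = 8/9:1/9

YK:KT = 8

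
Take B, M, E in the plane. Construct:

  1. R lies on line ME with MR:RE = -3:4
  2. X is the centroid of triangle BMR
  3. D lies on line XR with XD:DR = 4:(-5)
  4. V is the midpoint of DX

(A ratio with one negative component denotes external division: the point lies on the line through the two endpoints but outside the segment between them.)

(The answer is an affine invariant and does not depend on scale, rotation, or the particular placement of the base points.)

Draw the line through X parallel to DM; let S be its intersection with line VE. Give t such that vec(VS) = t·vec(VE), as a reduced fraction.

Assign B = (0, 0), M = (1, 0), E = (0, 1) — the answer is frame-independent, so this choice is without loss of generality.
1. R lies on line ME with MR:RE = -3:4 ⇒ R = (4, -3)
2. X is the centroid of triangle BMR ⇒ X = (5/3, -1)
3. D lies on line XR with XD:DR = 4:(-5) ⇒ D = (-23/3, 7)
4. V is the midpoint of DX ⇒ V = (-3, 3)
through X parallel to DM: direction (26/3, -7); meets VE at S = (-51/11, 45/11)
S = V + t·(E−V) with t = -6/11

t = -6/11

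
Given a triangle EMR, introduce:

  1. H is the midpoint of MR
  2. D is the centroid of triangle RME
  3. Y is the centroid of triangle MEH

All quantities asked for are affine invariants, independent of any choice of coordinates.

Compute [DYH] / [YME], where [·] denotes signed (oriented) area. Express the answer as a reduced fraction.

Choose coordinates E = (0, 0), M = (1, 0), R = (0, 1).
1. H is the midpoint of MR ⇒ H = (1/2, 1/2)
2. D is the centroid of triangle RME ⇒ D = (1/3, 1/3)
3. Y is the centroid of triangle MEH ⇒ Y = (1/2, 1/6)
2·[DYH] = 1/18, 2·[YME] = -1/6
[DYH]:[YME] = 1/18:-1/6 = -1/3

[DYH]:[YME] = -1/3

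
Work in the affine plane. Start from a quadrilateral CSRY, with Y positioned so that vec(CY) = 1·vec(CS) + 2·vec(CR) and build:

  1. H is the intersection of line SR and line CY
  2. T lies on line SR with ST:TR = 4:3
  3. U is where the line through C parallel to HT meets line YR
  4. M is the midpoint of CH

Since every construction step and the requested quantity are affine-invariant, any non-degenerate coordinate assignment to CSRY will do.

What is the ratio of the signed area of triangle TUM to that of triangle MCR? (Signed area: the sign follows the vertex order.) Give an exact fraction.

Work in coordinates with C = (0, 0), S = (1, 0), R = (0, 1), Y = (1, 2).
1. H is the intersection of line SR and line CY ⇒ H = (1/3, 2/3)
2. T lies on line SR with ST:TR = 4:3 ⇒ T = (3/7, 4/7)
3. U is where the line through C parallel to HT meets line YR ⇒ U = (-1/2, 1/2)
4. M is the midpoint of CH ⇒ M = (1/6, 1/3)
2·[TUM] = 17/84, 2·[MCR] = -1/6
[TUM]:[MCR] = 17/84:-1/6 = -17/14

[TUM]:[MCR] = -17/14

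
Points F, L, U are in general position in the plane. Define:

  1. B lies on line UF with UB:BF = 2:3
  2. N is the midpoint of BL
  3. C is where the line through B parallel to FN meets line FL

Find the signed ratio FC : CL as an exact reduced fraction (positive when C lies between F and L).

FC:CL = -1/2

Set F = (0, 0), L = (1, 0), U = (0, 1); any affine frame gives the same invariant.
1. B lies on line UF with UB:BF = 2:3 ⇒ B = (0, 3/5)
2. N is the midpoint of BL ⇒ N = (1/2, 3/10)
3. C is where the line through B parallel to FN meets line FL ⇒ C = (-1, 0)
C = F + t·(L−F) with t = -1, so FC:CL = t:(1−t) = -1:2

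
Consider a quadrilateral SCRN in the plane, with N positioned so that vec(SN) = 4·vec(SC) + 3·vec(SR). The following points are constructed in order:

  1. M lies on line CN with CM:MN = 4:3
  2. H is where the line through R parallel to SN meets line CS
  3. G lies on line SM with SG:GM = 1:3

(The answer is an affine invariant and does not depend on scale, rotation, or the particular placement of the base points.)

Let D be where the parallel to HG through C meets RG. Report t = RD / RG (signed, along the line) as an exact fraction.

t = 205/121

Assign S = (0, 0), C = (1, 0), R = (0, 1), N = (4, 3) — the answer is frame-independent, so this choice is without loss of generality.
1. M lies on line CN with CM:MN = 4:3 ⇒ M = (19/7, 12/7)
2. H is where the line through R parallel to SN meets line CS ⇒ H = (-4/3, 0)
3. G lies on line SM with SG:GM = 1:3 ⇒ G = (19/28, 3/7)
through C parallel to HG: direction (169/84, 3/7); meets RG at D = (3895/3388, 27/847)
D = R + t·(G−R) with t = 205/121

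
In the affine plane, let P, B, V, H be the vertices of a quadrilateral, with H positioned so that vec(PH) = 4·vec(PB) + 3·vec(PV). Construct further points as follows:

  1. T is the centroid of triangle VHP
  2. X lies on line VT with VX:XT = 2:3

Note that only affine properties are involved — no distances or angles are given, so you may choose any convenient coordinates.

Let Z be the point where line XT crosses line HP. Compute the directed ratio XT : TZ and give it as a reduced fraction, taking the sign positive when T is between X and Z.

XT:TZ = 6/5

Set P = (0, 0), B = (1, 0), V = (0, 1), H = (4, 3); any affine frame gives the same invariant.
1. T is the centroid of triangle VHP ⇒ T = (4/3, 4/3)
2. X lies on line VT with VX:XT = 2:3 ⇒ X = (8/15, 17/15)
line XT meets HP at Z = (2, 3/2)
T = X + t·(Z−X) with t = 6/11, so XT:TZ = 6/11:5/11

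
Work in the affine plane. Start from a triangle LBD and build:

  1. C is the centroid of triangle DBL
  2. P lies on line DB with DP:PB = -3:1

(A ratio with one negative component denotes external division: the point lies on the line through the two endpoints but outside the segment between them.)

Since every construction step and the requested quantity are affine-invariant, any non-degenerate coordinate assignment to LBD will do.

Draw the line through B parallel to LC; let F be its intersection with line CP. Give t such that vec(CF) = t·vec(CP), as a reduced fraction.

Work in coordinates with L = (0, 0), B = (1, 0), D = (0, 1).
1. C is the centroid of triangle DBL ⇒ C = (1/3, 1/3)
2. P lies on line DB with DP:PB = -3:1 ⇒ P = (3/2, -1/2)
through B parallel to LC: direction (1/3, 1/3); meets CP at F = (11/12, -1/12)
F = C + t·(P−C) with t = 1/2

t = 1/2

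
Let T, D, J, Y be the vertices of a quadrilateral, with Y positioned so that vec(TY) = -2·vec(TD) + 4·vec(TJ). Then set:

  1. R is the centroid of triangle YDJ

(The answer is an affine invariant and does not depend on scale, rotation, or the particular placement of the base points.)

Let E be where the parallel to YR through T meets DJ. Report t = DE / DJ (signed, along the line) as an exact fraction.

Choose coordinates T = (0, 0), D = (1, 0), J = (0, 1), Y = (-2, 4).
1. R is the centroid of triangle YDJ ⇒ R = (-1/3, 5/3)
through T parallel to YR: direction (5/3, -7/3); meets DJ at E = (-5/2, 7/2)
E = D + t·(J−D) with t = 7/2

t = 7/2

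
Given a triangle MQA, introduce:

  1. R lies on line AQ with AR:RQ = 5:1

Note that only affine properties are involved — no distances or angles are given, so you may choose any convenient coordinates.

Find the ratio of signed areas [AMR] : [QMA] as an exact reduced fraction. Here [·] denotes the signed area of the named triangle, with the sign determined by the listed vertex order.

Choose coordinates M = (0, 0), Q = (1, 0), A = (0, 1).
1. R lies on line AQ with AR:RQ = 5:1 ⇒ R = (5/6, 1/6)
2·[AMR] = 5/6, 2·[QMA] = -1
[AMR]:[QMA] = 5/6:-1 = -5/6

[AMR]:[QMA] = -5/6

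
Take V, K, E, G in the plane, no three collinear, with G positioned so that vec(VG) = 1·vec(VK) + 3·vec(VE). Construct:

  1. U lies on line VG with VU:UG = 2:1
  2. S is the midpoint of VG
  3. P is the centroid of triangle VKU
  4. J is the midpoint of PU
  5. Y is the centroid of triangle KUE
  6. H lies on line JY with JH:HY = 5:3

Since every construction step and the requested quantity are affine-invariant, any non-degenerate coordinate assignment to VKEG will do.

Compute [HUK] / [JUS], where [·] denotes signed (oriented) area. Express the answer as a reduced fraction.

[HUK]:[JUS] = -17/3

Set V = (0, 0), K = (1, 0), E = (0, 1), G = (1, 3); any affine frame gives the same invariant.
1. U lies on line VG with VU:UG = 2:1 ⇒ U = (2/3, 2)
2. S is the midpoint of VG ⇒ S = (1/2, 3/2)
3. P is the centroid of triangle VKU ⇒ P = (5/9, 2/3)
4. J is the midpoint of PU ⇒ J = (11/18, 4/3)
5. Y is the centroid of triangle KUE ⇒ Y = (5/9, 1)
6. H lies on line JY with JH:HY = 5:3 ⇒ H = (83/144, 9/8)
2·[HUK] = -17/36, 2·[JUS] = 1/12
[HUK]:[JUS] = -17/36:1/12 = -17/3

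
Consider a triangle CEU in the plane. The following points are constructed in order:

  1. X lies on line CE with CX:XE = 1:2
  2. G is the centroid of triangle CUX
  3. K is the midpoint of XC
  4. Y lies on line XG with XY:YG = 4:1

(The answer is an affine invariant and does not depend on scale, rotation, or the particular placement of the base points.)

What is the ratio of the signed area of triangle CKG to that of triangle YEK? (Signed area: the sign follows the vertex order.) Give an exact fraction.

Assign C = (0, 0), E = (1, 0), U = (0, 1) — the answer is frame-independent, so this choice is without loss of generality.
1. X lies on line CE with CX:XE = 1:2 ⇒ X = (1/3, 0)
2. G is the centroid of triangle CUX ⇒ G = (1/9, 1/3)
3. K is the midpoint of XC ⇒ K = (1/6, 0)
4. Y lies on line XG with XY:YG = 4:1 ⇒ Y = (7/45, 4/15)
2·[CKG] = 1/18, 2·[YEK] = -2/9
[CKG]:[YEK] = 1/18:-2/9 = -1/4

[CKG]:[YEK] = -1/4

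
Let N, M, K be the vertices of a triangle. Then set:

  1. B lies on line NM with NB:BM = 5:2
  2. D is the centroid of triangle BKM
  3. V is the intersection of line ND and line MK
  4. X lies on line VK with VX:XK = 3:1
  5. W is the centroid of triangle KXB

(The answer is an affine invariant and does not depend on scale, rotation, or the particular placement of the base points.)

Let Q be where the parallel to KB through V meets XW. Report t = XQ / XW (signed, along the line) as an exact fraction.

Choose coordinates N = (0, 0), M = (1, 0), K = (0, 1).
1. B lies on line NM with NB:BM = 5:2 ⇒ B = (5/7, 0)
2. D is the centroid of triangle BKM ⇒ D = (4/7, 1/3)
3. V is the intersection of line ND and line MK ⇒ V = (12/19, 7/19)
4. X lies on line VK with VX:XK = 3:1 ⇒ X = (3/19, 16/19)
5. W is the centroid of triangle KXB ⇒ W = (116/399, 35/57)
through V parallel to KB: direction (5/7, -1); meets XW at Q = (-117/266, 71/38)
Q = X + t·(W−X) with t = -9/2

t = -9/2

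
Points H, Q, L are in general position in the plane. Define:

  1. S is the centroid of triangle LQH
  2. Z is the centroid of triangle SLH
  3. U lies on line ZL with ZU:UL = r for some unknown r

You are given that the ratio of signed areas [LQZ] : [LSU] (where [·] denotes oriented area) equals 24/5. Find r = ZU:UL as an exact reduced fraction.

r = 1/5

Choose coordinates H = (0, 0), Q = (1, 0), L = (0, 1).
1. S is the centroid of triangle LQH ⇒ S = (1/3, 1/3)
2. Z is the centroid of triangle SLH ⇒ Z = (1/9, 4/9)
3. With ZU:UL = r, write λ = r/(r+1) so U = Z + λ·(L−Z); U is affine-linear in λ
Every point depending on U is an affine combination of U and λ-independent points, so each such coordinate is linear in λ; the λ² term in each signed area is a multiple of (L−Z)×(L−Z) = 0, so 2·[LQZ] and 2·[LSU] are each linear in λ. Evaluating at λ=0 and λ=1:
  2·[LQZ] = -4/9,   2·[LSU] = 1/9·λ − 1/9
So [LQZ]:[LSU] = (-4/9) / (1/9·λ − 1/9). Setting this equal to 24/5:
  -4/9 = 24/5·(1/9·λ − 1/9)  ⇒  λ = 1/6
Then r = λ/(1−λ) = (1/6)/(5/6) = 1/5. Check: with r = 1/5, U = (5/54, 29/54) and [LQZ]:[LSU] = 24/5 as required.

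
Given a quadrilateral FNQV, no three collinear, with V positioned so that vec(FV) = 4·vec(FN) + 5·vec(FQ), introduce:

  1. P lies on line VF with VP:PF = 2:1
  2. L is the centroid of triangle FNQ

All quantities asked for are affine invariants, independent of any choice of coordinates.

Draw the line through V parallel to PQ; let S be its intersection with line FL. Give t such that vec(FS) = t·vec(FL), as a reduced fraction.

Set F = (0, 0), N = (1, 0), Q = (0, 1), V = (4, 5); any affine frame gives the same invariant.
1. P lies on line VF with VP:PF = 2:1 ⇒ P = (4/3, 5/3)
2. L is the centroid of triangle FNQ ⇒ L = (1/3, 1/3)
through V parallel to PQ: direction (-4/3, -2/3); meets FL at S = (6, 6)
S = F + t·(L−F) with t = 18

t = 18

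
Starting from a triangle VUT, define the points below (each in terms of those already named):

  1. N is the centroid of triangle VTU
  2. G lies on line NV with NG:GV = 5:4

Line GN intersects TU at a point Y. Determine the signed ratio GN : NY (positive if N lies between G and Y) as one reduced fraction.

Assign V = (0, 0), U = (1, 0), T = (0, 1) — the answer is frame-independent, so this choice is without loss of generality.
1. N is the centroid of triangle VTU ⇒ N = (1/3, 1/3)
2. G lies on line NV with NG:GV = 5:4 ⇒ G = (4/27, 4/27)
line GN meets TU at Y = (1/2, 1/2)
N = G + t·(Y−G) with t = 10/19, so GN:NY = 10/19:9/19

GN:NY = 10/9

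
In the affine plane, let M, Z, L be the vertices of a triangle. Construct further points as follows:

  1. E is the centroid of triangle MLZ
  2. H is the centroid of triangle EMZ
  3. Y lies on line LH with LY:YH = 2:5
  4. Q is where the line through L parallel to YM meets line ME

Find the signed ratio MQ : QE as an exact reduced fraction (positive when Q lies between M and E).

Choose coordinates M = (0, 0), Z = (1, 0), L = (0, 1).
1. E is the centroid of triangle MLZ ⇒ E = (1/3, 1/3)
2. H is the centroid of triangle EMZ ⇒ H = (4/9, 1/9)
3. Y lies on line LH with LY:YH = 2:5 ⇒ Y = (8/63, 47/63)
4. Q is where the line through L parallel to YM meets line ME ⇒ Q = (-8/39, -8/39)
Q = M + t·(E−M) with t = -8/13, so MQ:QE = t:(1−t) = -8/13:21/13

MQ:QE = -8/21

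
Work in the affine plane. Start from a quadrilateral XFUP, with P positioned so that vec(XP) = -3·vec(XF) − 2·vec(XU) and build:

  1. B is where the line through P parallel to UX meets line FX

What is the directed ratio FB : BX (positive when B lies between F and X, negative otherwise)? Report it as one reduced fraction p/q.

FB:BX = -4/3

Choose coordinates X = (0, 0), F = (1, 0), U = (0, 1), P = (-3, -2).
1. B is where the line through P parallel to UX meets line FX ⇒ B = (-3, 0)
B = F + t·(X−F) with t = 4, so FB:BX = t:(1−t) = 4:-3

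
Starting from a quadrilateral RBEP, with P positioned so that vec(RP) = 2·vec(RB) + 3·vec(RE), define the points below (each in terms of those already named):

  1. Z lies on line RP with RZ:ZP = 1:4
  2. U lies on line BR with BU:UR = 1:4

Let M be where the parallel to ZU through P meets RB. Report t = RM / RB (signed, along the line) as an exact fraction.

t = 4

Assign R = (0, 0), B = (1, 0), E = (0, 1), P = (2, 3) — the answer is frame-independent, so this choice is without loss of generality.
1. Z lies on line RP with RZ:ZP = 1:4 ⇒ Z = (2/5, 3/5)
2. U lies on line BR with BU:UR = 1:4 ⇒ U = (4/5, 0)
through P parallel to ZU: direction (2/5, -3/5); meets RB at M = (4, 0)
M = R + t·(B−R) with t = 4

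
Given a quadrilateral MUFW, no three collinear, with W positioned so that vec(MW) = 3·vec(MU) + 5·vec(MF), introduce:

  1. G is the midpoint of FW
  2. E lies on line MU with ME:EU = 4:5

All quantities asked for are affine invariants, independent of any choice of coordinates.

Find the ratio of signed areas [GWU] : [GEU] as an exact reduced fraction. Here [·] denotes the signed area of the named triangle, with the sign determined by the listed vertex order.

[GWU]:[GEU] = -21/10

Choose coordinates M = (0, 0), U = (1, 0), F = (0, 1), W = (3, 5).
1. G is the midpoint of FW ⇒ G = (3/2, 3)
2. E lies on line MU with ME:EU = 4:5 ⇒ E = (4/9, 0)
2·[GWU] = -7/2, 2·[GEU] = 5/3
[GWU]:[GEU] = -7/2:5/3 = -21/10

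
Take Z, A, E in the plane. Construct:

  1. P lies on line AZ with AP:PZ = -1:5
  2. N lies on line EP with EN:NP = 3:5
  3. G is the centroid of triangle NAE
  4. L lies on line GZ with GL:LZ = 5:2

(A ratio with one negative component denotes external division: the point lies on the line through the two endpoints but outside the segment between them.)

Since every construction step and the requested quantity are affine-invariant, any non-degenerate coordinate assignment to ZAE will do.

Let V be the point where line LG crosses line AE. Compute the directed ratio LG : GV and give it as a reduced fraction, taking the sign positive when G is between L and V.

Assign Z = (0, 0), A = (1, 0), E = (0, 1) — the answer is frame-independent, so this choice is without loss of generality.
1. P lies on line AZ with AP:PZ = -1:5 ⇒ P = (5/4, 0)
2. N lies on line EP with EN:NP = 3:5 ⇒ N = (15/32, 5/8)
3. G is the centroid of triangle NAE ⇒ G = (47/96, 13/24)
4. L lies on line GZ with GL:LZ = 5:2 ⇒ L = (47/336, 13/84)
line LG meets AE at V = (47/99, 52/99)
G = L + t·(V−L) with t = 165/158, so LG:GV = 165/158:-7/158

LG:GV = -165/7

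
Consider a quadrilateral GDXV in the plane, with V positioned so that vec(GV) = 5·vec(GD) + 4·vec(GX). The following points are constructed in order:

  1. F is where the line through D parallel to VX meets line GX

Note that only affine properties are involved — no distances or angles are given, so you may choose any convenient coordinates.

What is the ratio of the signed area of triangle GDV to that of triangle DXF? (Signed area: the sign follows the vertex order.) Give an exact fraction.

[GDV]:[DXF] = 5/2

Choose coordinates G = (0, 0), D = (1, 0), X = (0, 1), V = (5, 4).
1. F is where the line through D parallel to VX meets line GX ⇒ F = (0, -3/5)
2·[GDV] = 4, 2·[DXF] = 8/5
[GDV]:[DXF] = 4:8/5 = 5/2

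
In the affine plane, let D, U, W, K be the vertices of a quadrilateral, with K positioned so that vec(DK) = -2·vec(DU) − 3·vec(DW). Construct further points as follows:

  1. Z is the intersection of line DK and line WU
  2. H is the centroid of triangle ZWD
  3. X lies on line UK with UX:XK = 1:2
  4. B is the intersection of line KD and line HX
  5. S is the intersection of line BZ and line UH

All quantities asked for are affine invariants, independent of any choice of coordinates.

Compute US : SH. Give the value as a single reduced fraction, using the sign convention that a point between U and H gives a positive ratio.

US:SH = 9/2

Assign D = (0, 0), U = (1, 0), W = (0, 1), K = (-2, -3) — the answer is frame-independent, so this choice is without loss of generality.
1. Z is the intersection of line DK and line WU ⇒ Z = (2/5, 3/5)
2. H is the centroid of triangle ZWD ⇒ H = (2/15, 8/15)
3. X lies on line UK with UX:XK = 1:2 ⇒ X = (0, -1)
4. B is the intersection of line KD and line HX ⇒ B = (1/10, 3/20)
5. S is the intersection of line BZ and line UH ⇒ S = (16/55, 24/55)
S = U + t·(H−U) with t = 9/11, so US:SH = t:(1−t) = 9/11:2/11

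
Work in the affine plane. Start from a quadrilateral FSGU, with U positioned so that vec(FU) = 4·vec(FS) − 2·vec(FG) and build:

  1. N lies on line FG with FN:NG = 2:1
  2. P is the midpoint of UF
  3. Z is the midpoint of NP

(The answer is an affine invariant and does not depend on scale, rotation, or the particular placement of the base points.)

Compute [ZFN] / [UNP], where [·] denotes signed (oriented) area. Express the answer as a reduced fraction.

[ZFN]:[UNP] = -1/2

Work in coordinates with F = (0, 0), S = (1, 0), G = (0, 1), U = (4, -2).
1. N lies on line FG with FN:NG = 2:1 ⇒ N = (0, 2/3)
2. P is the midpoint of UF ⇒ P = (2, -1)
3. Z is the midpoint of NP ⇒ Z = (1, -1/6)
2·[ZFN] = -2/3, 2·[UNP] = 4/3
[ZFN]:[UNP] = -2/3:4/3 = -1/2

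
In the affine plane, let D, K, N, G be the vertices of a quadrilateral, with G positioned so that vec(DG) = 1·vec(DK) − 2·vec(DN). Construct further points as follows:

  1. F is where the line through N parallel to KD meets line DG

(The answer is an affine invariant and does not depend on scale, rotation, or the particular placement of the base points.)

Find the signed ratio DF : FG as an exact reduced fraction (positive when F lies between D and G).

Choose coordinates D = (0, 0), K = (1, 0), N = (0, 1), G = (1, -2).
1. F is where the line through N parallel to KD meets line DG ⇒ F = (-1/2, 1)
F = D + t·(G−D) with t = -1/2, so DF:FG = t:(1−t) = -1/2:3/2

DF:FG = -1/3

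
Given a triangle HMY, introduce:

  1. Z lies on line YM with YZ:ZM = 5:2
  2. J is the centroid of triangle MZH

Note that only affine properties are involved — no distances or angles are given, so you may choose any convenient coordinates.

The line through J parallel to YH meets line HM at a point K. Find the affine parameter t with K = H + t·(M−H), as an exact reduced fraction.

t = 4/7

Work in coordinates with H = (0, 0), M = (1, 0), Y = (0, 1).
1. Z lies on line YM with YZ:ZM = 5:2 ⇒ Z = (5/7, 2/7)
2. J is the centroid of triangle MZH ⇒ J = (4/7, 2/21)
through J parallel to YH: direction (0, -1); meets HM at K = (4/7, 0)
K = H + t·(M−H) with t = 4/7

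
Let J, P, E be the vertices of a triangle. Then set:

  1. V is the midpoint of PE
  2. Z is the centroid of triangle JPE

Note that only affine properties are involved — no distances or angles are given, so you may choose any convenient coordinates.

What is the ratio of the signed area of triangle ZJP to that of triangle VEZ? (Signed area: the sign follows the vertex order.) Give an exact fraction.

Work in coordinates with J = (0, 0), P = (1, 0), E = (0, 1).
1. V is the midpoint of PE ⇒ V = (1/2, 1/2)
2. Z is the centroid of triangle JPE ⇒ Z = (1/3, 1/3)
2·[ZJP] = 1/3, 2·[VEZ] = 1/6
[ZJP]:[VEZ] = 1/3:1/6 = 2

[ZJP]:[VEZ] = 2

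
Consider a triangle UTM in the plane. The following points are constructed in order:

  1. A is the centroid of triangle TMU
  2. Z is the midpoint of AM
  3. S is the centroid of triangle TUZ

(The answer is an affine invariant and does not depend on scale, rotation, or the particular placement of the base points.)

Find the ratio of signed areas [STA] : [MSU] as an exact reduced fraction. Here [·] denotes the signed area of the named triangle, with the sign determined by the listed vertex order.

Assign U = (0, 0), T = (1, 0), M = (0, 1) — the answer is frame-independent, so this choice is without loss of generality.
1. A is the centroid of triangle TMU ⇒ A = (1/3, 1/3)
2. Z is the midpoint of AM ⇒ Z = (1/6, 2/3)
3. S is the centroid of triangle TUZ ⇒ S = (7/18, 2/9)
2·[STA] = 1/18, 2·[MSU] = -7/18
[STA]:[MSU] = 1/18:-7/18 = -1/7

[STA]:[MSU] = -1/7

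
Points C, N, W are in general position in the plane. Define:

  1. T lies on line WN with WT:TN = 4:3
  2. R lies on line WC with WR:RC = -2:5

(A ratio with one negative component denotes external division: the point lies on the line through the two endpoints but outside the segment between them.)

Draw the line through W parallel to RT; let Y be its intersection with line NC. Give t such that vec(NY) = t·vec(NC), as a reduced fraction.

t = 7/13

Work in coordinates with C = (0, 0), N = (1, 0), W = (0, 1).
1. T lies on line WN with WT:TN = 4:3 ⇒ T = (4/7, 3/7)
2. R lies on line WC with WR:RC = -2:5 ⇒ R = (0, 5/3)
through W parallel to RT: direction (4/7, -26/21); meets NC at Y = (6/13, 0)
Y = N + t·(C−N) with t = 7/13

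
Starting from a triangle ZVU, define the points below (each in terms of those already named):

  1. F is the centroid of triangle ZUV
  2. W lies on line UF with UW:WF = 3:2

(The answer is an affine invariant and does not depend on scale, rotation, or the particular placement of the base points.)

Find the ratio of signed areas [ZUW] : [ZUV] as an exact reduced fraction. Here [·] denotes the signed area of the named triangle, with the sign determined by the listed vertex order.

[ZUW]:[ZUV] = 1/5

Work in coordinates with Z = (0, 0), V = (1, 0), U = (0, 1).
1. F is the centroid of triangle ZUV ⇒ F = (1/3, 1/3)
2. W lies on line UF with UW:WF = 3:2 ⇒ W = (1/5, 3/5)
2·[ZUW] = -1/5, 2·[ZUV] = -1
[ZUW]:[ZUV] = -1/5:-1 = 1/5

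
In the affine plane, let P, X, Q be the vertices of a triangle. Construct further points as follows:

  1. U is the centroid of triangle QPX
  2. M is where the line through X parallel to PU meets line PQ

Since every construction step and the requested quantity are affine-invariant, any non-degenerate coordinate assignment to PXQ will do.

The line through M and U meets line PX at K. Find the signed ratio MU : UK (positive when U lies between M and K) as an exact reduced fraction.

MU:UK = -4

Assign P = (0, 0), X = (1, 0), Q = (0, 1) — the answer is frame-independent, so this choice is without loss of generality.
1. U is the centroid of triangle QPX ⇒ U = (1/3, 1/3)
2. M is where the line through X parallel to PU meets line PQ ⇒ M = (0, -1)
line MU meets PX at K = (1/4, 0)
U = M + t·(K−M) with t = 4/3, so MU:UK = 4/3:-1/3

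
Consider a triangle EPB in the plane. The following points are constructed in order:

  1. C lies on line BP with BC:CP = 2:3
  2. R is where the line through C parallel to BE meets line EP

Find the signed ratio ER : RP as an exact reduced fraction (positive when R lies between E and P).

Choose coordinates E = (0, 0), P = (1, 0), B = (0, 1).
1. C lies on line BP with BC:CP = 2:3 ⇒ C = (2/5, 3/5)
2. R is where the line through C parallel to BE meets line EP ⇒ R = (2/5, 0)
R = E + t·(P−E) with t = 2/5, so ER:RP = t:(1−t) = 2/5:3/5

ER:RP = 2/3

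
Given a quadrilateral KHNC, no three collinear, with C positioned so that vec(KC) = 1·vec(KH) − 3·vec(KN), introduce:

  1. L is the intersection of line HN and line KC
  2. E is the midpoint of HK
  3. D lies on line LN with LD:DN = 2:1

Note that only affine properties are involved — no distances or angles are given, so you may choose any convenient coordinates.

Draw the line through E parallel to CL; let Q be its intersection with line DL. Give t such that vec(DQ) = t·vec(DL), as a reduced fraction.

Choose coordinates K = (0, 0), H = (1, 0), N = (0, 1), C = (1, -3).
1. L is the intersection of line HN and line KC ⇒ L = (-1/2, 3/2)
2. E is the midpoint of HK ⇒ E = (1/2, 0)
3. D lies on line LN with LD:DN = 2:1 ⇒ D = (-1/6, 7/6)
through E parallel to CL: direction (-3/2, 9/2); meets DL at Q = (1/4, 3/4)
Q = D + t·(L−D) with t = -5/4

t = -5/4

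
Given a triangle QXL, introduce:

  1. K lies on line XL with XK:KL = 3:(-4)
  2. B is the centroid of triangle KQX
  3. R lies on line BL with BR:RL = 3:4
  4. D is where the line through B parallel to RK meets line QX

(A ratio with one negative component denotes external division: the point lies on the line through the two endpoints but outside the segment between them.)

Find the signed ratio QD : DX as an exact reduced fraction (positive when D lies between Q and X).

Assign Q = (0, 0), X = (1, 0), L = (0, 1) — the answer is frame-independent, so this choice is without loss of generality.
1. K lies on line XL with XK:KL = 3:(-4) ⇒ K = (4, -3)
2. B is the centroid of triangle KQX ⇒ B = (5/3, -1)
3. R lies on line BL with BR:RL = 3:4 ⇒ R = (20/21, -1/7)
4. D is where the line through B parallel to RK meets line QX ⇒ D = (3/5, 0)
D = Q + t·(X−Q) with t = 3/5, so QD:DX = t:(1−t) = 3/5:2/5

QD:DX = 3/2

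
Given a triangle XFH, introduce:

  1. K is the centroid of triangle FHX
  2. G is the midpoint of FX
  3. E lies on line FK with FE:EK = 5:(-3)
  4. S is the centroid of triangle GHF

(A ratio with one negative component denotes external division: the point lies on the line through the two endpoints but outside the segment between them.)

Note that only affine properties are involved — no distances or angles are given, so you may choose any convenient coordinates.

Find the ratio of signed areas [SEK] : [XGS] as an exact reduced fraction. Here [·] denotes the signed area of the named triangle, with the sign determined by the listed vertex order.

[SEK]:[XGS] = 1/2

Choose coordinates X = (0, 0), F = (1, 0), H = (0, 1).
1. K is the centroid of triangle FHX ⇒ K = (1/3, 1/3)
2. G is the midpoint of FX ⇒ G = (1/2, 0)
3. E lies on line FK with FE:EK = 5:(-3) ⇒ E = (-2/3, 5/6)
4. S is the centroid of triangle GHF ⇒ S = (1/2, 1/3)
2·[SEK] = 1/12, 2·[XGS] = 1/6
[SEK]:[XGS] = 1/12:1/6 = 1/2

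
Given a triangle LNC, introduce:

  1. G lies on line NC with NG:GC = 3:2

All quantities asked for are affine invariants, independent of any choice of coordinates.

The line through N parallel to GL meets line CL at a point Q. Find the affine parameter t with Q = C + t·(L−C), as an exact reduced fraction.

t = 5/2

Assign L = (0, 0), N = (1, 0), C = (0, 1) — the answer is frame-independent, so this choice is without loss of generality.
1. G lies on line NC with NG:GC = 3:2 ⇒ G = (2/5, 3/5)
through N parallel to GL: direction (-2/5, -3/5); meets CL at Q = (0, -3/2)
Q = C + t·(L−C) with t = 5/2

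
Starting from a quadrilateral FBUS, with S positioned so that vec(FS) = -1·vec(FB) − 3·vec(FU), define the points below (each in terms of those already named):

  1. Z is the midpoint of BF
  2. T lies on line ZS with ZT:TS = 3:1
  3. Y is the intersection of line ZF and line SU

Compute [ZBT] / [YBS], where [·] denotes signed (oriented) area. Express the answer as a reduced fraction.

[ZBT]:[YBS] = 3/10

Assign F = (0, 0), B = (1, 0), U = (0, 1), S = (-1, -3) — the answer is frame-independent, so this choice is without loss of generality.
1. Z is the midpoint of BF ⇒ Z = (1/2, 0)
2. T lies on line ZS with ZT:TS = 3:1 ⇒ T = (-5/8, -9/4)
3. Y is the intersection of line ZF and line SU ⇒ Y = (-1/4, 0)
2·[ZBT] = -9/8, 2·[YBS] = -15/4
[ZBT]:[YBS] = -9/8:-15/4 = 3/10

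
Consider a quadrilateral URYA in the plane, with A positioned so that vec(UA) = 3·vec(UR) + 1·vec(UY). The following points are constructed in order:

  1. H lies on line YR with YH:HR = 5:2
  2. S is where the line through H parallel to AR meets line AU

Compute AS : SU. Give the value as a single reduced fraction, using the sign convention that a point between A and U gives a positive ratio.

AS:SU = 6

Choose coordinates U = (0, 0), R = (1, 0), Y = (0, 1), A = (3, 1).
1. H lies on line YR with YH:HR = 5:2 ⇒ H = (5/7, 2/7)
2. S is where the line through H parallel to AR meets line AU ⇒ S = (3/7, 1/7)
S = A + t·(U−A) with t = 6/7, so AS:SU = t:(1−t) = 6/7:1/7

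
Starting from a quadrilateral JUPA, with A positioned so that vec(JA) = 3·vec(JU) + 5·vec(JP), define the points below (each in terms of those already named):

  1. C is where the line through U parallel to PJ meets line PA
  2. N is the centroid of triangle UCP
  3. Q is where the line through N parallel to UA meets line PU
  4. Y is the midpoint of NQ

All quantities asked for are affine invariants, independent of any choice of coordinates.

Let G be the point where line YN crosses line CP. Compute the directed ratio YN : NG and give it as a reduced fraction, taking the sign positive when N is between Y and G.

Set J = (0, 0), U = (1, 0), P = (0, 1), A = (3, 5); any affine frame gives the same invariant.
1. C is where the line through U parallel to PJ meets line PA ⇒ C = (1, 7/3)
2. N is the centroid of triangle UCP ⇒ N = (2/3, 10/9)
3. Q is where the line through N parallel to UA meets line PU ⇒ Q = (4/9, 5/9)
4. Y is the midpoint of NQ ⇒ Y = (5/9, 5/6)
line YN meets CP at G = (4/3, 25/9)
N = Y + t·(G−Y) with t = 1/7, so YN:NG = 1/7:6/7

YN:NG = 1/6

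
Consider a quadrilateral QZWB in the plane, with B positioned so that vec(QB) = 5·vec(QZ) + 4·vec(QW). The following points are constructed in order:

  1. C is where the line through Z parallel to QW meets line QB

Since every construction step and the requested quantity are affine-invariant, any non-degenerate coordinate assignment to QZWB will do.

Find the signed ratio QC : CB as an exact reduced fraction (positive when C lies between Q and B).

Set Q = (0, 0), Z = (1, 0), W = (0, 1), B = (5, 4); any affine frame gives the same invariant.
1. C is where the line through Z parallel to QW meets line QB ⇒ C = (1, 4/5)
C = Q + t·(B−Q) with t = 1/5, so QC:CB = t:(1−t) = 1/5:4/5

QC:CB = 1/4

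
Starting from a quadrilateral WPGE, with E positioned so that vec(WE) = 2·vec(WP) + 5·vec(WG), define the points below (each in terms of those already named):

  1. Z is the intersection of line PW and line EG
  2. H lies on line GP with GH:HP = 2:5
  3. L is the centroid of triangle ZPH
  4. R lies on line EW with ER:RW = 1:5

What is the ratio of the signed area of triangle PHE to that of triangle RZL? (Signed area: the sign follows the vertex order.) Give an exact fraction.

Set W = (0, 0), P = (1, 0), G = (0, 1), E = (2, 5); any affine frame gives the same invariant.
1. Z is the intersection of line PW and line EG ⇒ Z = (-1/2, 0)
2. H lies on line GP with GH:HP = 2:5 ⇒ H = (2/7, 5/7)
3. L is the centroid of triangle ZPH ⇒ L = (11/42, 5/21)
4. R lies on line EW with ER:RW = 1:5 ⇒ R = (5/3, 25/6)
2·[PHE] = -30/7, 2·[RZL] = 335/126
[PHE]:[RZL] = -30/7:335/126 = -108/67

[PHE]:[RZL] = -108/67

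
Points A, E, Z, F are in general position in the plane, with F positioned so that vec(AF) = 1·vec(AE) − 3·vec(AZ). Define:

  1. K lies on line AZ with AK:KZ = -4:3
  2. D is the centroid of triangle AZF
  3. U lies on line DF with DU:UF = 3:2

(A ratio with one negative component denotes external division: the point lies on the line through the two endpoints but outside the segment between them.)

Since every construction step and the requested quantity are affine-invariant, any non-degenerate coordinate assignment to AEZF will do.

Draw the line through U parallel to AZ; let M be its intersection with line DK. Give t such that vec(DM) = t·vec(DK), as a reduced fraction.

t = -6/5

Work in coordinates with A = (0, 0), E = (1, 0), Z = (0, 1), F = (1, -3).
1. K lies on line AZ with AK:KZ = -4:3 ⇒ K = (0, 4)
2. D is the centroid of triangle AZF ⇒ D = (1/3, -2/3)
3. U lies on line DF with DU:UF = 3:2 ⇒ U = (11/15, -31/15)
through U parallel to AZ: direction (0, 1); meets DK at M = (11/15, -94/15)
M = D + t·(K−D) with t = -6/5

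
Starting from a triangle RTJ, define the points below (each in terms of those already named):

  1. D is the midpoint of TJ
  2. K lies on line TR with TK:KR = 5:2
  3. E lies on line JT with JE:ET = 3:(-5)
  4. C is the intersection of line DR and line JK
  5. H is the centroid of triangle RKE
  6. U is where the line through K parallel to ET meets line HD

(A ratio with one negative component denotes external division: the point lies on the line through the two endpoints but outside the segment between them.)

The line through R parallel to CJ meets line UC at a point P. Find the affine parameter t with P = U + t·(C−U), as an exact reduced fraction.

t = 31/55

Work in coordinates with R = (0, 0), T = (1, 0), J = (0, 1).
1. D is the midpoint of TJ ⇒ D = (1/2, 1/2)
2. K lies on line TR with TK:KR = 5:2 ⇒ K = (2/7, 0)
3. E lies on line JT with JE:ET = 3:(-5) ⇒ E = (-3/2, 5/2)
4. C is the intersection of line DR and line JK ⇒ C = (2/9, 2/9)
5. H is the centroid of triangle RKE ⇒ H = (-17/42, 5/6)
6. U is where the line through K parallel to ET meets line HD ⇒ U = (-53/84, 11/12)
through R parallel to CJ: direction (-2/9, 7/9); meets UC at P = (-104/693, 52/99)
P = U + t·(C−U) with t = 31/55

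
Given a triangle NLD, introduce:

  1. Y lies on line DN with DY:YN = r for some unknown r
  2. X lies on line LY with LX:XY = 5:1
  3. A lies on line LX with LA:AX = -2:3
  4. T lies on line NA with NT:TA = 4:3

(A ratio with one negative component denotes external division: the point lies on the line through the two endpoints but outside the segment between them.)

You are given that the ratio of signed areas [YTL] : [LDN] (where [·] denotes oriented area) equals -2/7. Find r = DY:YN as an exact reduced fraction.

Choose coordinates N = (0, 0), L = (1, 0), D = (0, 1).
1. With DY:YN = r, write λ = r/(r+1) so Y = D + λ·(N−D); Y is affine-linear in λ
2. X lies on line LY with LX:XY = 5:1 ⇒ X is an affine combination of earlier points and hence also affine-linear in λ
3. A lies on line LX with LA:AX = -2:3 ⇒ A is an affine combination of earlier points and hence also affine-linear in λ
4. T lies on line NA with NT:TA = 4:3 ⇒ T is an affine combination of earlier points and hence also affine-linear in λ
Every point depending on Y is an affine combination of Y and λ-independent points, so each such coordinate is linear in λ; the λ² term in each signed area is a multiple of (N−D)×(N−D) = 0, so 2·[YTL] and 2·[LDN] are each linear in λ. Evaluating at λ=0 and λ=1:
  2·[YTL] = -3/7·λ + 3/7,   2·[LDN] = 1
So [YTL]:[LDN] = (-3/7·λ + 3/7) / (1). Setting this equal to -2/7:
  -3/7·λ + 3/7 = -2/7·(1)  ⇒  λ = 5/3
Then r = λ/(1−λ) = (5/3)/(-2/3) = -5/2. Check: with r = -5/2, Y = (0, -2/3) and [YTL]:[LDN] = -2/7 as required.

r = -5/2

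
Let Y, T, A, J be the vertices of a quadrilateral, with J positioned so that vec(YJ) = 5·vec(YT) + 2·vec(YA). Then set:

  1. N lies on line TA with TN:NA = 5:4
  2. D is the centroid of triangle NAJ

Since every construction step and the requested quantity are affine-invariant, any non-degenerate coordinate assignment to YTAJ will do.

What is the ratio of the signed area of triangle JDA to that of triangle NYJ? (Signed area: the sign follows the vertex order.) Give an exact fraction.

[JDA]:[NYJ] = -8/17

Assign Y = (0, 0), T = (1, 0), A = (0, 1), J = (5, 2) — the answer is frame-independent, so this choice is without loss of generality.
1. N lies on line TA with TN:NA = 5:4 ⇒ N = (4/9, 5/9)
2. D is the centroid of triangle NAJ ⇒ D = (49/27, 32/27)
2·[JDA] = -8/9, 2·[NYJ] = 17/9
[JDA]:[NYJ] = -8/9:17/9 = -8/17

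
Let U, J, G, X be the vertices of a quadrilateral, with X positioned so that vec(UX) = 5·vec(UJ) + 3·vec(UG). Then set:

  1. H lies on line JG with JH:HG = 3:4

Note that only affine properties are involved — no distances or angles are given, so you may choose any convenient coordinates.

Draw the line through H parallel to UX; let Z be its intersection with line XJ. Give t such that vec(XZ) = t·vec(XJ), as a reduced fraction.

Set U = (0, 0), J = (1, 0), G = (0, 1), X = (5, 3); any affine frame gives the same invariant.
1. H lies on line JG with JH:HG = 3:4 ⇒ H = (4/7, 3/7)
through H parallel to UX: direction (5, 3); meets XJ at Z = (39/7, 24/7)
Z = X + t·(J−X) with t = -1/7

t = -1/7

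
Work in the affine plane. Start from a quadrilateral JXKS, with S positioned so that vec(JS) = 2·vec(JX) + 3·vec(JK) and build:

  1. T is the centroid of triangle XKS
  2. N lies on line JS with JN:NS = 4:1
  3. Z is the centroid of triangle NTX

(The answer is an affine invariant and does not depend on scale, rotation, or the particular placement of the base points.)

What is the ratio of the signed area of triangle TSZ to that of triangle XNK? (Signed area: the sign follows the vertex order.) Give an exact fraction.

Set J = (0, 0), X = (1, 0), K = (0, 1), S = (2, 3); any affine frame gives the same invariant.
1. T is the centroid of triangle XKS ⇒ T = (1, 4/3)
2. N lies on line JS with JN:NS = 4:1 ⇒ N = (8/5, 12/5)
3. Z is the centroid of triangle NTX ⇒ Z = (6/5, 56/45)
2·[TSZ] = -19/45, 2·[XNK] = 3
[TSZ]:[XNK] = -19/45:3 = -19/135

[TSZ]:[XNK] = -19/135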